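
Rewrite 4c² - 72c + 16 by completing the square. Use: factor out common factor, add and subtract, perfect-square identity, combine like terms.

4c² - 72c + 16
= 4(c² - 18c) + 16    [factor out 4 from the c-terms]
= 4(c² - 18c + 81 - 81) + 16    [add and subtract 81 inside the bracket]
= 4(c - 9)² - 324 + 16    [perfect-square identity]
= 4(c - 9)² - 308    [combine constants]

4(c - 9)² - 308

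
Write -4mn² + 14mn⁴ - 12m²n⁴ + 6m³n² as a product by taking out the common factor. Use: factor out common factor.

-4mn² + 14mn⁴ - 12m²n⁴ + 6m³n²
= 2(-2mn² + 7mn⁴ - 6m²n⁴ + 3m³n²)    [factor out 2]
= 2mn²(-2 + 7n² - 6mn² + 3m²)    [factor out mn²]

2mn²(-2 + 7n² - 6mn² + 3m²)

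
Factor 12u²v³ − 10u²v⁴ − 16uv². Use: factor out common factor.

2uv²(6uv − 5uv² − 8)

12u²v³ − 10u²v⁴ − 16uv²
= 2(6u²v³ − 5u²v⁴ − 8uv²)    [factor out 2]
= 2uv²(6uv − 5uv² − 8)    [factor out uv²]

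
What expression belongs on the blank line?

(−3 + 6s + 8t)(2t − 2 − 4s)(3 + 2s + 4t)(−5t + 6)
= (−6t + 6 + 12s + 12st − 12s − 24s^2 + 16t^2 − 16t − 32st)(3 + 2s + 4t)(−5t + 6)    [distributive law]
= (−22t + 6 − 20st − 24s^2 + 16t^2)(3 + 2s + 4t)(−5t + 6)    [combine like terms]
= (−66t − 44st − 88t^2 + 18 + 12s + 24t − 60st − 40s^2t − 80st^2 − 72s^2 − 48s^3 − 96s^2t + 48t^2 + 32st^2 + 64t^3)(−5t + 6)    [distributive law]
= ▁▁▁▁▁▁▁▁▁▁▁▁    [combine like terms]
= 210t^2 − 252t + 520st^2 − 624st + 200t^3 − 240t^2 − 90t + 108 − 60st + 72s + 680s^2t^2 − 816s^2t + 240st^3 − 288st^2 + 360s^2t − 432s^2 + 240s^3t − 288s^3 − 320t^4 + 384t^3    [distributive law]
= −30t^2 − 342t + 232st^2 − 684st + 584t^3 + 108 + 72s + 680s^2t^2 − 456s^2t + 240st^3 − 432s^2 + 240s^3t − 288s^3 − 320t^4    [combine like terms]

By combine like terms:

(−42t − 104st − 40t^2 + 18 + 12s − 136s^2t − 48st^2 − 72s^2 − 48s^3 + 64t^3)(−5t + 6)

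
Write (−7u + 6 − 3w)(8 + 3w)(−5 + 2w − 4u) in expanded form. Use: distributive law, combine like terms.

(−7u + 6 − 3w)(8 + 3w)(−5 + 2w − 4u)
= (−56u − 21uw + 48 + 18w − 24w − 9w²)(−5 + 2w − 4u)    [distributive law]
= (−56u − 21uw + 48 − 6w − 9w²)(−5 + 2w − 4u)    [combine like terms]
= 280u − 112uw + 224u² + 105uw − 42uw² + 84u²w − 240 + 96w − 192u + 30w − 12w² + 24uw + 45w² − 18w³ + 36uw²    [distributive law]
= 88u + 17uw + 224u² − 6uw² + 84u²w − 240 + 126w + 33w² − 18w³    [combine like terms]

88u + 17uw + 224u² − 6uw² + 84u²w − 240 + 126w + 33w² − 18w³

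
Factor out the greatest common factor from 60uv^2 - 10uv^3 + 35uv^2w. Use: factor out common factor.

5uv^2(12 - 2v + 7w)

60uv^2 - 10uv^3 + 35uv^2w
= 5(12uv^2 - 2uv^3 + 7uv^2w)    [factor out 5]
= 5uv^2(12 - 2v + 7w)    [factor out uv^2]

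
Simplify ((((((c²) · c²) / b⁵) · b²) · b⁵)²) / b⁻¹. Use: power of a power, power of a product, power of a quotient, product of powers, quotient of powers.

((((((c²) · c²) / b⁵) · b²) · b⁵)²) / b⁻¹
= ((((((c²) · c²) / b⁵) · b²)²) · ((b⁵)²)) / b⁻¹    [power of a product]
= ((((((c²) · c²) / b⁵)²) · ((b²)²)) · ((b⁵)²)) / b⁻¹    [power of a product]
= ((((((c²) · c²)²) / ((b⁵)²)) · ((b²)²)) · ((b⁵)²)) / b⁻¹    [power of a quotient]
= ((((((c²)²) · ((c²)²)) / ((b⁵)²)) · ((b²)²)) · ((b⁵)²)) / b⁻¹    [power of a product]
= (((((c⁴) · ((c²)²)) / ((b⁵)²)) · ((b²)²)) · ((b⁵)²)) / b⁻¹    [power of a power]
= ((((c⁴ · c⁴) / ((b⁵)²)) · ((b²)²)) · ((b⁵)²)) / b⁻¹    [power of a power]
= (((c⁸ / ((b⁵)²)) · ((b²)²)) · ((b⁵)²)) / b⁻¹    [product of powers]
= (((c⁸ / b¹⁰) · ((b²)²)) · ((b⁵)²)) / b⁻¹    [power of a power]
= (((c⁸ / b¹⁰) · b⁴) · ((b⁵)²)) / b⁻¹    [power of a power]
= (((c⁸ / b¹⁰) · b⁴) · b¹⁰) / b⁻¹    [power of a power]
= b⁵c⁸    [quotient of powers; product of powers]

b⁵c⁸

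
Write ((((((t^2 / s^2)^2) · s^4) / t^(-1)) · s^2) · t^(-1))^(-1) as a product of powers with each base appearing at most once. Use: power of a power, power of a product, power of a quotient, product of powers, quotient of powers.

((((((t^2 / s^2)^2) · s^4) / t^(-1)) · s^2) · t^(-1))^(-1)
= ((((((t^2 / s^2)^2) · s^4) / t^(-1)) · s^2)^(-1)) · ((t^(-1))^(-1))    [power of a product]
= ((((((t^2 / s^2)^2) · s^4) / t^(-1))^(-1)) · ((s^2)^(-1))) · ((t^(-1))^(-1))    [power of a product]
= ((((((t^2 / s^2)^2) · s^4)^(-1)) / ((t^(-1))^(-1))) · ((s^2)^(-1))) · ((t^(-1))^(-1))    [power of a quotient]
= ((((((t^2 / s^2)^2)^(-1)) · ((s^4)^(-1))) / ((t^(-1))^(-1))) · ((s^2)^(-1))) · ((t^(-1))^(-1))    [power of a product]
= (((((t^2 / s^2)^(-2)) · ((s^4)^(-1))) / ((t^(-1))^(-1))) · ((s^2)^(-1))) · ((t^(-1))^(-1))    [power of a power]
= ((((((t^2)^(-2)) / ((s^2)^(-2))) · ((s^4)^(-1))) / ((t^(-1))^(-1))) · ((s^2)^(-1))) · ((t^(-1))^(-1))    [power of a quotient]
= ((((t^(-4) / ((s^2)^(-2))) · ((s^4)^(-1))) / ((t^(-1))^(-1))) · ((s^2)^(-1))) · ((t^(-1))^(-1))    [power of a power]
= ((((t^(-4) / s^(-4)) · ((s^4)^(-1))) / ((t^(-1))^(-1))) · ((s^2)^(-1))) · ((t^(-1))^(-1))    [power of a power]
= ((((t^(-4) / s^(-4)) · s^(-4)) / ((t^(-1))^(-1))) · ((s^2)^(-1))) · ((t^(-1))^(-1))    [power of a power]
= ((((t^(-4) / s^(-4)) · s^(-4)) / t) · ((s^2)^(-1))) · ((t^(-1))^(-1))    [power of a power]
= ((((t^(-4) / s^(-4)) · s^(-4)) / t) · s^(-2)) · ((t^(-1))^(-1))    [power of a power]
= ((((t^(-4) / s^(-4)) · s^(-4)) / t) · s^(-2)) · t    [power of a power]
= s^(-2)t^(-4)    [quotient of powers; product of powers]

s^(-2)t^(-4)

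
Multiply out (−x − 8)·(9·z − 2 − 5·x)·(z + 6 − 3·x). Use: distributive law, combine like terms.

−9·x·z² + 204·x·z + 32·x²·z + 204·x − 96·x² − 15·x³ − 72·z² − 416·z + 96

(−x − 8)·(9·z − 2 − 5·x)·(z + 6 − 3·x)
= (−9·x·z + 2·x + 5·x² − 72·z + 16 + 40·x)·(z + 6 − 3·x)    [distributive law]
= (−9·x·z + 42·x + 5·x² − 72·z + 16)·(z + 6 − 3·x)    [combine like terms]
= −9·x·z² − 54·x·z + 27·x²·z + 42·x·z + 252·x − 126·x² + 5·x²·z + 30·x² − 15·x³ − 72·z² − 432·z + 216·x·z + 16·z + 96 − 48·x    [distributive law]
= −9·x·z² + 204·x·z + 32·x²·z + 204·x − 96·x² − 15·x³ − 72·z² − 416·z + 96    [combine like terms]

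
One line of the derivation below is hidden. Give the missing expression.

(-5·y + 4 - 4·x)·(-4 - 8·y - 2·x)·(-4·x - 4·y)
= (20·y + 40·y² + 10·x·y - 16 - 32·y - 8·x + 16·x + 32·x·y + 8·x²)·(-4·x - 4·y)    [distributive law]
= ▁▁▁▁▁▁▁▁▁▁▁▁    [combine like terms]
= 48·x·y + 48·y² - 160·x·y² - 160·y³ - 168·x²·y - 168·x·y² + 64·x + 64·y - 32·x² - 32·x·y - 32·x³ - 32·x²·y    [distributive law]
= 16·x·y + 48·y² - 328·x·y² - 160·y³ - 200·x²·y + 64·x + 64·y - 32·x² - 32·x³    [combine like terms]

Applying combine like terms to the line above:

(-12·y + 40·y² + 42·x·y - 16 + 8·x + 8·x²)·(-4·x - 4·y)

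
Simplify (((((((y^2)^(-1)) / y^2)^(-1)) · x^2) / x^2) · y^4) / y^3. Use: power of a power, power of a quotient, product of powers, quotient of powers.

y^5

(((((((y^2)^(-1)) / y^2)^(-1)) · x^2) / x^2) · y^4) / y^3
= (((((((y^2)^(-1))^(-1)) / ((y^2)^(-1))) · x^2) / x^2) · y^4) / y^3    [power of a quotient]
= ((((((y^2)^1) / ((y^2)^(-1))) · x^2) / x^2) · y^4) / y^3    [power of a power]
= ((((y^2 / ((y^2)^(-1))) · x^2) / x^2) · y^4) / y^3    [power of a power]
= ((((y^2 / y^(-2)) · x^2) / x^2) · y^4) / y^3    [power of a power]
= (((y^4 · x^2) / x^2) · y^4) / y^3    [quotient of powers]
= y^5    [quotient of powers; product of powers]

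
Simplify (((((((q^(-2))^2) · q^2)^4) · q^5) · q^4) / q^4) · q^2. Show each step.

(((((((q^(-2))^2) · q^2)^4) · q^5) · q^4) / q^4) · q^2
= (((((((q^(-2))^2)^4) · ((q^2)^4)) · q^5) · q^4) / q^4) · q^2    [power of a product]
= ((((((q^(-2))^8) · ((q^2)^4)) · q^5) · q^4) / q^4) · q^2    [power of a power]
= ((((q^(-16) · ((q^2)^4)) · q^5) · q^4) / q^4) · q^2    [power of a power]
= ((((q^(-16) · q^8) · q^5) · q^4) / q^4) · q^2    [power of a power]
= (((q^(-8) · q^5) · q^4) / q^4) · q^2    [product of powers]
= ((q^(-3) · q^4) / q^4) · q^2    [product of powers]
= (q / q^4) · q^2    [product of powers]
= q^(-3) · q^2    [quotient of powers]
= q^(-1)    [product of powers]

q^(-1)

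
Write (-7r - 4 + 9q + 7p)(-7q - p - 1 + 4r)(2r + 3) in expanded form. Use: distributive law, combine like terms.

170qr^2 + 293qr + 70pr^2 + 99pr - 102r^2 - 19r - 56r^3 + 57q - 9p + 12 - 126q^2r - 189q^2 - 116pqr - 174pq - 14p^2r - 21p^2

(-7r - 4 + 9q + 7p)(-7q - p - 1 + 4r)(2r + 3)
= (49qr + 7pr + 7r - 28r^2 + 28q + 4p + 4 - 16r - 63q^2 - 9pq - 9q + 36qr - 49pq - 7p^2 - 7p + 28pr)(2r + 3)    [distributive law]
= (85qr + 35pr - 9r - 28r^2 + 19q - 3p + 4 - 63q^2 - 58pq - 7p^2)(2r + 3)    [combine like terms]
= 170qr^2 + 255qr + 70pr^2 + 105pr - 18r^2 - 27r - 56r^3 - 84r^2 + 38qr + 57q - 6pr - 9p + 8r + 12 - 126q^2r - 189q^2 - 116pqr - 174pq - 14p^2r - 21p^2    [distributive law]
= 170qr^2 + 293qr + 70pr^2 + 99pr - 102r^2 - 19r - 56r^3 + 57q - 9p + 12 - 126q^2r - 189q^2 - 116pqr - 174pq - 14p^2r - 21p^2    [combine like terms]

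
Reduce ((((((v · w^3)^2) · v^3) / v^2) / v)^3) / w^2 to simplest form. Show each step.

v^6w^16

((((((v · w^3)^2) · v^3) / v^2) / v)^3) / w^2
= ((((((v · w^3)^2) · v^3) / v^2)^3) / (v^3)) / w^2    [power of a quotient]
= ((((((v · w^3)^2) · v^3)^3) / ((v^2)^3)) / (v^3)) / w^2    [power of a quotient]
= ((((((v · w^3)^2)^3) · ((v^3)^3)) / ((v^2)^3)) / (v^3)) / w^2    [power of a product]
= (((((v · w^3)^6) · ((v^3)^3)) / ((v^2)^3)) / (v^3)) / w^2    [power of a power]
= (((((v^6) · ((w^3)^6)) · ((v^3)^3)) / ((v^2)^3)) / (v^3)) / w^2    [power of a product]
= ((((v^6 · w^18) · ((v^3)^3)) / ((v^2)^3)) / (v^3)) / w^2    [power of a power]
= ((((v^6 · w^18) · v^9) / ((v^2)^3)) / (v^3)) / w^2    [power of a power]
= ((((v^6 · w^18) · v^9) / v^6) / (v^3)) / w^2    [power of a power]
= v^6w^16    [quotient of powers; product of powers]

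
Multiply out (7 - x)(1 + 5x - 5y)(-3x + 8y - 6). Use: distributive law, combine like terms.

(7 - x)(1 + 5x - 5y)(-3x + 8y - 6)
= (7 + 35x - 35y - x - 5x² + 5xy)(-3x + 8y - 6)    [distributive law]
= (7 + 34x - 35y - 5x² + 5xy)(-3x + 8y - 6)    [combine like terms]
= -21x + 56y - 42 - 102x² + 272xy - 204x + 105xy - 280y² + 210y + 15x³ - 40x²y + 30x² - 15x²y + 40xy² - 30xy    [distributive law]
= -225x + 266y - 42 - 72x² + 347xy - 280y² + 15x³ - 55x²y + 40xy²    [combine like terms]

-225x + 266y - 42 - 72x² + 347xy - 280y² + 15x³ - 55x²y + 40xy²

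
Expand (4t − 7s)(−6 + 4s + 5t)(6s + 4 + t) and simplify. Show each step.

−178st − 96t + 56t² − 142s²t + 101st² + 20t³ + 140s² + 168s − 168s³

(4t − 7s)(−6 + 4s + 5t)(6s + 4 + t)
= (−24t + 16st + 20t² + 42s − 28s² − 35st)(6s + 4 + t)    [distributive law]
= (−24t − 19st + 20t² + 42s − 28s²)(6s + 4 + t)    [combine like terms]
= −144st − 96t − 24t² − 114s²t − 76st − 19st² + 120st² + 80t² + 20t³ + 252s² + 168s + 42st − 168s³ − 112s² − 28s²t    [distributive law]
= −178st − 96t + 56t² − 142s²t + 101st² + 20t³ + 140s² + 168s − 168s³    [combine like terms]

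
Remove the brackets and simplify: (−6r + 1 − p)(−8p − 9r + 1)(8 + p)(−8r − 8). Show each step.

(−6r + 1 − p)(−8p − 9r + 1)(8 + p)(−8r − 8)
= (48pr + 54r^2 − 6r − 8p − 9r + 1 + 8p^2 + 9pr − p)(8 + p)(−8r − 8)    [distributive law]
= (57pr + 54r^2 − 15r − 9p + 1 + 8p^2)(8 + p)(−8r − 8)    [combine like terms]
= (456pr + 57p^2r + 432r^2 + 54pr^2 − 120r − 15pr − 72p − 9p^2 + 8 + p + 64p^2 + 8p^3)(−8r − 8)    [distributive law]
= (441pr + 57p^2r + 432r^2 + 54pr^2 − 120r − 71p + 55p^2 + 8 + 8p^3)(−8r − 8)    [combine like terms]
= −3528pr^2 − 3528pr − 456p^2r^2 − 456p^2r − 3456r^3 − 3456r^2 − 432pr^3 − 432pr^2 + 960r^2 + 960r + 568pr + 568p − 440p^2r − 440p^2 − 64r − 64 − 64p^3r − 64p^3    [distributive law]
= −3960pr^2 − 2960pr − 456p^2r^2 − 896p^2r − 3456r^3 − 2496r^2 − 432pr^3 + 896r + 568p − 440p^2 − 64 − 64p^3r − 64p^3    [combine like terms]

−3960pr^2 − 2960pr − 456p^2r^2 − 896p^2r − 3456r^3 − 2496r^2 − 432pr^3 + 896r + 568p − 440p^2 − 64 − 64p^3r − 64p^3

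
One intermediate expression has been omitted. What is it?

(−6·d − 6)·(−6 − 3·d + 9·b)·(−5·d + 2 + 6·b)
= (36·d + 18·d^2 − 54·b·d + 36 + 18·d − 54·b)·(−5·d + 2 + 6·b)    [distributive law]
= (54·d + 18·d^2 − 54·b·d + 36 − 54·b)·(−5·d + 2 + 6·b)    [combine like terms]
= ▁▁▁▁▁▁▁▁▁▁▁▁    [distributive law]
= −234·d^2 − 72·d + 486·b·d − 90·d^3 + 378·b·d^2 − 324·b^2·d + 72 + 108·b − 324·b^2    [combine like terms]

Applying distributive law to the line above:

−270·d^2 + 108·d + 324·b·d − 90·d^3 + 36·d^2 + 108·b·d^2 + 270·b·d^2 − 108·b·d − 324·b^2·d − 180·d + 72 + 216·b + 270·b·d − 108·b − 324·b^2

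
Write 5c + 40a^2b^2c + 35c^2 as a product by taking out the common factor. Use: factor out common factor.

5c + 40a^2b^2c + 35c^2
= 5(c + 8a^2b^2c + 7c^2)    [factor out 5]
= 5c(1 + 8a^2b^2 + 7c)    [factor out c]

5c(1 + 8a^2b^2 + 7c)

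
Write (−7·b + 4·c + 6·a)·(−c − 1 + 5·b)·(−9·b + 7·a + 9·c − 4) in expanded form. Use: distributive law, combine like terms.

(−7·b + 4·c + 6·a)·(−c − 1 + 5·b)·(−9·b + 7·a + 9·c − 4)
= (7·b·c + 7·b − 35·b^2 − 4·c^2 − 4·c + 20·b·c − 6·a·c − 6·a + 30·a·b)·(−9·b + 7·a + 9·c − 4)    [distributive law]
= (27·b·c + 7·b − 35·b^2 − 4·c^2 − 4·c − 6·a·c − 6·a + 30·a·b)·(−9·b + 7·a + 9·c − 4)    [combine like terms]
= −243·b^2·c + 189·a·b·c + 243·b·c^2 − 108·b·c − 63·b^2 + 49·a·b + 63·b·c − 28·b + 315·b^3 − 245·a·b^2 − 315·b^2·c + 140·b^2 + 36·b·c^2 − 28·a·c^2 − 36·c^3 + 16·c^2 + 36·b·c − 28·a·c − 36·c^2 + 16·c + 54·a·b·c − 42·a^2·c − 54·a·c^2 + 24·a·c + 54·a·b − 42·a^2 − 54·a·c + 24·a − 270·a·b^2 + 210·a^2·b + 270·a·b·c − 120·a·b    [distributive law]
= −558·b^2·c + 513·a·b·c + 279·b·c^2 − 9·b·c + 77·b^2 − 17·a·b − 28·b + 315·b^3 − 515·a·b^2 − 82·a·c^2 − 36·c^3 − 20·c^2 − 58·a·c + 16·c − 42·a^2·c − 42·a^2 + 24·a + 210·a^2·b    [combine like terms]

−558·b^2·c + 513·a·b·c + 279·b·c^2 − 9·b·c + 77·b^2 − 17·a·b − 28·b + 315·b^3 − 515·a·b^2 − 82·a·c^2 − 36·c^3 − 20·c^2 − 58·a·c + 16·c − 42·a^2·c − 42·a^2 + 24·a + 210·a^2·b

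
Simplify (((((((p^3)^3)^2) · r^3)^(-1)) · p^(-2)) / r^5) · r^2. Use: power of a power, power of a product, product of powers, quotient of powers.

(((((((p^3)^3)^2) · r^3)^(-1)) · p^(-2)) / r^5) · r^2
= (((((((p^3)^3)^2)^(-1)) · ((r^3)^(-1))) · p^(-2)) / r^5) · r^2    [power of a product]
= ((((((p^3)^3)^(-2)) · ((r^3)^(-1))) · p^(-2)) / r^5) · r^2    [power of a power]
= (((((p^3)^(-6)) · ((r^3)^(-1))) · p^(-2)) / r^5) · r^2    [power of a power]
= (((p^(-18) · ((r^3)^(-1))) · p^(-2)) / r^5) · r^2    [power of a power]
= (((p^(-18) · r^(-3)) · p^(-2)) / r^5) · r^2    [power of a power]
= p^(-20)·r^(-6)    [quotient of powers; product of powers]

p^(-20)·r^(-6)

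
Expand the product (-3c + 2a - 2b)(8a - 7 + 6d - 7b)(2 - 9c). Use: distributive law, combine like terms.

(-3c + 2a - 2b)(8a - 7 + 6d - 7b)(2 - 9c)
= (-24ac + 21c - 18cd + 21bc + 16a^2 - 14a + 12ad - 14ab - 16ab + 14b - 12bd + 14b^2)(2 - 9c)    [distributive law]
= (-24ac + 21c - 18cd + 21bc + 16a^2 - 14a + 12ad - 30ab + 14b - 12bd + 14b^2)(2 - 9c)    [combine like terms]
= -48ac + 216ac^2 + 42c - 189c^2 - 36cd + 162c^2d + 42bc - 189bc^2 + 32a^2 - 144a^2c - 28a + 126ac + 24ad - 108acd - 60ab + 270abc + 28b - 126bc - 24bd + 108bcd + 28b^2 - 126b^2c    [distributive law]
= 78ac + 216ac^2 + 42c - 189c^2 - 36cd + 162c^2d - 84bc - 189bc^2 + 32a^2 - 144a^2c - 28a + 24ad - 108acd - 60ab + 270abc + 28b - 24bd + 108bcd + 28b^2 - 126b^2c    [combine like terms]

78ac + 216ac^2 + 42c - 189c^2 - 36cd + 162c^2d - 84bc - 189bc^2 + 32a^2 - 144a^2c - 28a + 24ad - 108acd - 60ab + 270abc + 28b - 24bd + 108bcd + 28b^2 - 126b^2c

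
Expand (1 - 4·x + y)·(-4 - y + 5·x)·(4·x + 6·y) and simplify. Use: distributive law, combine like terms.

(1 - 4·x + y)·(-4 - y + 5·x)·(4·x + 6·y)
= (-4 - y + 5·x + 16·x + 4·x·y - 20·x² - 4·y - y² + 5·x·y)·(4·x + 6·y)    [distributive law]
= (-4 - 5·y + 21·x + 9·x·y - 20·x² - y²)·(4·x + 6·y)    [combine like terms]
= -16·x - 24·y - 20·x·y - 30·y² + 84·x² + 126·x·y + 36·x²·y + 54·x·y² - 80·x³ - 120·x²·y - 4·x·y² - 6·y³    [distributive law]
= -16·x - 24·y + 106·x·y - 30·y² + 84·x² - 84·x²·y + 50·x·y² - 80·x³ - 6·y³    [combine like terms]

-16·x - 24·y + 106·x·y - 30·y² + 84·x² - 84·x²·y + 50·x·y² - 80·x³ - 6·y³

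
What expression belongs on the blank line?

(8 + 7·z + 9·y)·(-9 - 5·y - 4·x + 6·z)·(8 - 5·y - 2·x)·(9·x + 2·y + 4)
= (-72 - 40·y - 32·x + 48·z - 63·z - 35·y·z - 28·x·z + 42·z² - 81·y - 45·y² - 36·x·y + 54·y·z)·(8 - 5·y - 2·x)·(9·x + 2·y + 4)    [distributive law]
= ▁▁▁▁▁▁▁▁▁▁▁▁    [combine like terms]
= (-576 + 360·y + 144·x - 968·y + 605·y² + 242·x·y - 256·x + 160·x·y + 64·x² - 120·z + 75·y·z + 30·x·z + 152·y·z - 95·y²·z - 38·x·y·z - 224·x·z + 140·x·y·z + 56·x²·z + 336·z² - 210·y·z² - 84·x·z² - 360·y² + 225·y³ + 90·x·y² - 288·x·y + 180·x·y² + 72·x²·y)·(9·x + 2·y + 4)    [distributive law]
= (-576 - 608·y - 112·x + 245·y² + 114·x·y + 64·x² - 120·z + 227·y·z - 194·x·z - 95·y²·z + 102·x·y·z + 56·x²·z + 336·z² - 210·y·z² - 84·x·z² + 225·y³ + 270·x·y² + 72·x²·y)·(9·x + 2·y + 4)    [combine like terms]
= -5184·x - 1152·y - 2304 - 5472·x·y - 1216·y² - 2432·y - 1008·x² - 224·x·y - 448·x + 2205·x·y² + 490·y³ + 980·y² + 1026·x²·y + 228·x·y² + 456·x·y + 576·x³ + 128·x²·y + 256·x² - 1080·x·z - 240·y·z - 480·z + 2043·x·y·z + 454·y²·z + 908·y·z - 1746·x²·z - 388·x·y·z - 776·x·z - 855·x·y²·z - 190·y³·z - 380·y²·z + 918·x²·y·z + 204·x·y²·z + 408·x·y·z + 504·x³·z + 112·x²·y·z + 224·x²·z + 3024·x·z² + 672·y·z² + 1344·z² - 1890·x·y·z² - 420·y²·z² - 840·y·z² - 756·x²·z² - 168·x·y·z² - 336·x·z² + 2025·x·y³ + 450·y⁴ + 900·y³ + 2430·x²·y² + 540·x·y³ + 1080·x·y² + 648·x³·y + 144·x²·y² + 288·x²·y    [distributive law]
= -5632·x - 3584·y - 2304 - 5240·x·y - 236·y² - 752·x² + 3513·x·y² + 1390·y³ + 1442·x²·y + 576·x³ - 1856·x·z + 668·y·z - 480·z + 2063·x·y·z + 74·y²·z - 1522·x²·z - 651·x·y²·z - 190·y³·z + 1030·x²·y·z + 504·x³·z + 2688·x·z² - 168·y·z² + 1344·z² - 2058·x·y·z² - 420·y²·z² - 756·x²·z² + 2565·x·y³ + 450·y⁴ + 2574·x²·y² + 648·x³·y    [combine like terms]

Applying combine like terms to the line above:

(-72 - 121·y - 32·x - 15·z + 19·y·z - 28·x·z + 42·z² - 45·y² - 36·x·y)·(8 - 5·y - 2·x)·(9·x + 2·y + 4)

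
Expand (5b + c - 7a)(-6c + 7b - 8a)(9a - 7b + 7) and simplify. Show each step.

-445abc + 161b^2c - 161bc + 938ab^2 - 245b^3 + 245b^2 - 1193a^2b - 623ab - 54ac^2 + 42bc^2 - 42c^2 + 306a^2c + 238ac + 504a^3 + 392a^2

(5b + c - 7a)(-6c + 7b - 8a)(9a - 7b + 7)
= (-30bc + 35b^2 - 40ab - 6c^2 + 7bc - 8ac + 42ac - 49ab + 56a^2)(9a - 7b + 7)    [distributive law]
= (-23bc + 35b^2 - 89ab - 6c^2 + 34ac + 56a^2)(9a - 7b + 7)    [combine like terms]
= -207abc + 161b^2c - 161bc + 315ab^2 - 245b^3 + 245b^2 - 801a^2b + 623ab^2 - 623ab - 54ac^2 + 42bc^2 - 42c^2 + 306a^2c - 238abc + 238ac + 504a^3 - 392a^2b + 392a^2    [distributive law]
= -445abc + 161b^2c - 161bc + 938ab^2 - 245b^3 + 245b^2 - 1193a^2b - 623ab - 54ac^2 + 42bc^2 - 42c^2 + 306a^2c + 238ac + 504a^3 + 392a^2    [combine like terms]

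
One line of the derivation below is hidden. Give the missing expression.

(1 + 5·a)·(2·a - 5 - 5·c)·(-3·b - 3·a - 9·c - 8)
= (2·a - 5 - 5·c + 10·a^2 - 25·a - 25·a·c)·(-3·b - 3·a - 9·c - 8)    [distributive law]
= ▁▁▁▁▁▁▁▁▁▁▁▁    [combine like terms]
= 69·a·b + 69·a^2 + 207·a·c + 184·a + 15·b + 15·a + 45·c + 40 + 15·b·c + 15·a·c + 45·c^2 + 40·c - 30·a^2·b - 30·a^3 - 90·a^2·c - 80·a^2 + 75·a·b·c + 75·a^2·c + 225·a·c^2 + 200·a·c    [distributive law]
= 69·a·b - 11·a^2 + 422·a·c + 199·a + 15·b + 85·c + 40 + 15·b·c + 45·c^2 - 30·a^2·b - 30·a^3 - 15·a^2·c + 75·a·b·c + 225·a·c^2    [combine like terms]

By combine like terms:

(-23·a - 5 - 5·c + 10·a^2 - 25·a·c)·(-3·b - 3·a - 9·c - 8)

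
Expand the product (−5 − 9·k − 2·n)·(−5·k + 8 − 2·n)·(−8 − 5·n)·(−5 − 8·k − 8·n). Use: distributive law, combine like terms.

−4440·k − 1208·k^2 − 5047·k·n + 3917·k^2·n + 628·k·n^2 − 1600 − 3800·n − 1974·n^2 + 116·n^3 + 2880·k^3 + 1800·k^3·n + 2920·k^2·n^2 + 1280·k·n^3 + 160·n^4

(−5 − 9·k − 2·n)·(−5·k + 8 − 2·n)·(−8 − 5·n)·(−5 − 8·k − 8·n)
= (25·k − 40 + 10·n + 45·k^2 − 72·k + 18·k·n + 10·k·n − 16·n + 4·n^2)·(−8 − 5·n)·(−5 − 8·k − 8·n)    [distributive law]
= (−47·k − 40 − 6·n + 45·k^2 + 28·k·n + 4·n^2)·(−8 − 5·n)·(−5 − 8·k − 8·n)    [combine like terms]
= (376·k + 235·k·n + 320 + 200·n + 48·n + 30·n^2 − 360·k^2 − 225·k^2·n − 224·k·n − 140·k·n^2 − 32·n^2 − 20·n^3)·(−5 − 8·k − 8·n)    [distributive law]
= (376·k + 11·k·n + 320 + 248·n − 2·n^2 − 360·k^2 − 225·k^2·n − 140·k·n^2 − 20·n^3)·(−5 − 8·k − 8·n)    [combine like terms]
= −1880·k − 3008·k^2 − 3008·k·n − 55·k·n − 88·k^2·n − 88·k·n^2 − 1600 − 2560·k − 2560·n − 1240·n − 1984·k·n − 1984·n^2 + 10·n^2 + 16·k·n^2 + 16·n^3 + 1800·k^2 + 2880·k^3 + 2880·k^2·n + 1125·k^2·n + 1800·k^3·n + 1800·k^2·n^2 + 700·k·n^2 + 1120·k^2·n^2 + 1120·k·n^3 + 100·n^3 + 160·k·n^3 + 160·n^4    [distributive law]
= −4440·k − 1208·k^2 − 5047·k·n + 3917·k^2·n + 628·k·n^2 − 1600 − 3800·n − 1974·n^2 + 116·n^3 + 2880·k^3 + 1800·k^3·n + 2920·k^2·n^2 + 1280·k·n^3 + 160·n^4    [combine like terms]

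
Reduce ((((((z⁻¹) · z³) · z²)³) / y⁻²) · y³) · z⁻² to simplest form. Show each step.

y⁵·z¹⁰

((((((z⁻¹) · z³) · z²)³) / y⁻²) · y³) · z⁻²
= ((((((z⁻¹) · z³)³) · ((z²)³)) / y⁻²) · y³) · z⁻²    [power of a product]
= ((((((z⁻¹)³) · ((z³)³)) · ((z²)³)) / y⁻²) · y³) · z⁻²    [power of a product]
= (((((z⁻³) · ((z³)³)) · ((z²)³)) / y⁻²) · y³) · z⁻²    [power of a power]
= ((((z⁻³ · z⁹) · ((z²)³)) / y⁻²) · y³) · z⁻²    [power of a power]
= (((z⁶ · ((z²)³)) / y⁻²) · y³) · z⁻²    [product of powers]
= (((z⁶ · z⁶) / y⁻²) · y³) · z⁻²    [power of a power]
= ((z¹² / y⁻²) · y³) · z⁻²    [product of powers]
= y⁵·z¹⁰    [quotient of powers; product of powers]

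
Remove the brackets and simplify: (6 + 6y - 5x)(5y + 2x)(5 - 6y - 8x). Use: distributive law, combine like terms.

150y - 30y^2 - 377xy + 60x - 146x^2 - 180y^3 - 162xy^2 + 164x^2y + 80x^3

(6 + 6y - 5x)(5y + 2x)(5 - 6y - 8x)
= (30y + 12x + 30y^2 + 12xy - 25xy - 10x^2)(5 - 6y - 8x)    [distributive law]
= (30y + 12x + 30y^2 - 13xy - 10x^2)(5 - 6y - 8x)    [combine like terms]
= 150y - 180y^2 - 240xy + 60x - 72xy - 96x^2 + 150y^2 - 180y^3 - 240xy^2 - 65xy + 78xy^2 + 104x^2y - 50x^2 + 60x^2y + 80x^3    [distributive law]
= 150y - 30y^2 - 377xy + 60x - 146x^2 - 180y^3 - 162xy^2 + 164x^2y + 80x^3    [combine like terms]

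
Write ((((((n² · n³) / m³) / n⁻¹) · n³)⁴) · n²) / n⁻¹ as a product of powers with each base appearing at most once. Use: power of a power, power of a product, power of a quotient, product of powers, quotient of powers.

m⁻¹²n³⁹

((((((n² · n³) / m³) / n⁻¹) · n³)⁴) · n²) / n⁻¹
= ((((((n² · n³) / m³) / n⁻¹)⁴) · ((n³)⁴)) · n²) / n⁻¹    [power of a product]
= ((((((n² · n³) / m³)⁴) / ((n⁻¹)⁴)) · ((n³)⁴)) · n²) / n⁻¹    [power of a quotient]
= ((((((n² · n³)⁴) / ((m³)⁴)) / ((n⁻¹)⁴)) · ((n³)⁴)) · n²) / n⁻¹    [power of a quotient]
= (((((((n²)⁴) · ((n³)⁴)) / ((m³)⁴)) / ((n⁻¹)⁴)) · ((n³)⁴)) · n²) / n⁻¹    [power of a product]
= (((((n⁸ · ((n³)⁴)) / ((m³)⁴)) / ((n⁻¹)⁴)) · ((n³)⁴)) · n²) / n⁻¹    [power of a power]
= (((((n⁸ · n¹²) / ((m³)⁴)) / ((n⁻¹)⁴)) · ((n³)⁴)) · n²) / n⁻¹    [power of a power]
= ((((n²⁰ / ((m³)⁴)) / ((n⁻¹)⁴)) · ((n³)⁴)) · n²) / n⁻¹    [product of powers]
= ((((n²⁰ / m¹²) / ((n⁻¹)⁴)) · ((n³)⁴)) · n²) / n⁻¹    [power of a power]
= ((((n²⁰ / m¹²) / n⁻⁴) · ((n³)⁴)) · n²) / n⁻¹    [power of a power]
= ((((n²⁰ / m¹²) / n⁻⁴) · n¹²) · n²) / n⁻¹    [power of a power]
= m⁻¹²n³⁹    [quotient of powers; product of powers]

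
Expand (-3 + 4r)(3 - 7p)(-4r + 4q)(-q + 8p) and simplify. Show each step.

-36qr + 288pr + 36q^2 - 288pq + 468pqr - 672p^2r - 84pq^2 + 672p^2q + 48qr^2 - 384pr^2 - 48q^2r - 112pqr^2 + 896p^2r^2 + 112pq^2r - 896p^2qr

(-3 + 4r)(3 - 7p)(-4r + 4q)(-q + 8p)
= (-9 + 21p + 12r - 28pr)(-4r + 4q)(-q + 8p)    [distributive law]
= (36r - 36q - 84pr + 84pq - 48r^2 + 48qr + 112pr^2 - 112pqr)(-q + 8p)    [distributive law]
= -36qr + 288pr + 36q^2 - 288pq + 84pqr - 672p^2r - 84pq^2 + 672p^2q + 48qr^2 - 384pr^2 - 48q^2r + 384pqr - 112pqr^2 + 896p^2r^2 + 112pq^2r - 896p^2qr    [distributive law]
= -36qr + 288pr + 36q^2 - 288pq + 468pqr - 672p^2r - 84pq^2 + 672p^2q + 48qr^2 - 384pr^2 - 48q^2r - 112pqr^2 + 896p^2r^2 + 112pq^2r - 896p^2qr    [combine like terms]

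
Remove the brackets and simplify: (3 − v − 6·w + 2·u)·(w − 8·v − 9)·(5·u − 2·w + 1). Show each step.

(3 − v − 6·w + 2·u)·(w − 8·v − 9)·(5·u − 2·w + 1)
= (3·w − 24·v − 27 − v·w + 8·v² + 9·v − 6·w² + 48·v·w + 54·w + 2·u·w − 16·u·v − 18·u)·(5·u − 2·w + 1)    [distributive law]
= (57·w − 15·v − 27 + 47·v·w + 8·v² − 6·w² + 2·u·w − 16·u·v − 18·u)·(5·u − 2·w + 1)    [combine like terms]
= 285·u·w − 114·w² + 57·w − 75·u·v + 30·v·w − 15·v − 135·u + 54·w − 27 + 235·u·v·w − 94·v·w² + 47·v·w + 40·u·v² − 16·v²·w + 8·v² − 30·u·w² + 12·w³ − 6·w² + 10·u²·w − 4·u·w² + 2·u·w − 80·u²·v + 32·u·v·w − 16·u·v − 90·u² + 36·u·w − 18·u    [distributive law]
= 323·u·w − 120·w² + 111·w − 91·u·v + 77·v·w − 15·v − 153·u − 27 + 267·u·v·w − 94·v·w² + 40·u·v² − 16·v²·w + 8·v² − 34·u·w² + 12·w³ + 10·u²·w − 80·u²·v − 90·u²    [combine like terms]

323·u·w − 120·w² + 111·w − 91·u·v + 77·v·w − 15·v − 153·u − 27 + 267·u·v·w − 94·v·w² + 40·u·v² − 16·v²·w + 8·v² − 34·u·w² + 12·w³ + 10·u²·w − 80·u²·v − 90·u²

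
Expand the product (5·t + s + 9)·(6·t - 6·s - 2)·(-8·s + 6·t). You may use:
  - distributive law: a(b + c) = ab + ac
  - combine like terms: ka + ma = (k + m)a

-384·s·t^2 + 180·t^3 + 156·s^2·t - 688·s·t + 264·t^2 + 48·s^3 + 448·s^2 + 144·s - 108·t

(5·t + s + 9)·(6·t - 6·s - 2)·(-8·s + 6·t)
= (30·t^2 - 30·s·t - 10·t + 6·s·t - 6·s^2 - 2·s + 54·t - 54·s - 18)·(-8·s + 6·t)    [distributive law]
= (30·t^2 - 24·s·t + 44·t - 6·s^2 - 56·s - 18)·(-8·s + 6·t)    [combine like terms]
= -240·s·t^2 + 180·t^3 + 192·s^2·t - 144·s·t^2 - 352·s·t + 264·t^2 + 48·s^3 - 36·s^2·t + 448·s^2 - 336·s·t + 144·s - 108·t    [distributive law]
= -384·s·t^2 + 180·t^3 + 156·s^2·t - 688·s·t + 264·t^2 + 48·s^3 + 448·s^2 + 144·s - 108·t    [combine like terms]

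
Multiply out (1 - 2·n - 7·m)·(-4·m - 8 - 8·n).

52·m - 8 + 8·n + 64·m·n + 16·n^2 + 28·m^2

(1 - 2·n - 7·m)·(-4·m - 8 - 8·n)
= -4·m - 8 - 8·n + 8·m·n + 16·n + 16·n^2 + 28·m^2 + 56·m + 56·m·n    [distributive law]
= 52·m - 8 + 8·n + 64·m·n + 16·n^2 + 28·m^2    [combine like terms]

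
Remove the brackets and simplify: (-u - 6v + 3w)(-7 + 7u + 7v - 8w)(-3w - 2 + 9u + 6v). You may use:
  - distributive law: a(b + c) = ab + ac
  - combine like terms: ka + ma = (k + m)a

(-u - 6v + 3w)(-7 + 7u + 7v - 8w)(-3w - 2 + 9u + 6v)
= (7u - 7u² - 7uv + 8uw + 42v - 42uv - 42v² + 48vw - 21w + 21uw + 21vw - 24w²)(-3w - 2 + 9u + 6v)    [distributive law]
= (7u - 7u² - 49uv + 29uw + 42v - 42v² + 69vw - 21w - 24w²)(-3w - 2 + 9u + 6v)    [combine like terms]
= -21uw - 14u + 63u² + 42uv + 21u²w + 14u² - 63u³ - 42u²v + 147uvw + 98uv - 441u²v - 294uv² - 87uw² - 58uw + 261u²w + 174uvw - 126vw - 84v + 378uv + 252v² + 126v²w + 84v² - 378uv² - 252v³ - 207vw² - 138vw + 621uvw + 414v²w + 63w² + 42w - 189uw - 126vw + 72w³ + 48w² - 216uw² - 144vw²    [distributive law]
= -268uw - 14u + 77u² + 518uv + 282u²w - 63u³ - 483u²v + 942uvw - 672uv² - 303uw² - 390vw - 84v + 336v² + 540v²w - 252v³ - 351vw² + 111w² + 42w + 72w³    [combine like terms]

-268uw - 14u + 77u² + 518uv + 282u²w - 63u³ - 483u²v + 942uvw - 672uv² - 303uw² - 390vw - 84v + 336v² + 540v²w - 252v³ - 351vw² + 111w² + 42w + 72w³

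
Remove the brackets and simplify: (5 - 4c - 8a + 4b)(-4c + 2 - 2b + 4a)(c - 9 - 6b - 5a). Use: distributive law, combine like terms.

-172c^2 + 262c + 238bc - 90 - 42b - 86a + 84b^2 - 302ab + 268a^2 + 16c^3 - 104bc^2 - 64ac^2 + 40b^2c - 24abc - 112a^2c - 152ab^2 + 32a^2b + 160a^3 + 48b^3

(5 - 4c - 8a + 4b)(-4c + 2 - 2b + 4a)(c - 9 - 6b - 5a)
= (-20c + 10 - 10b + 20a + 16c^2 - 8c + 8bc - 16ac + 32ac - 16a + 16ab - 32a^2 - 16bc + 8b - 8b^2 + 16ab)(c - 9 - 6b - 5a)    [distributive law]
= (-28c + 10 - 2b + 4a + 16c^2 - 8bc + 16ac + 32ab - 32a^2 - 8b^2)(c - 9 - 6b - 5a)    [combine like terms]
= -28c^2 + 252c + 168bc + 140ac + 10c - 90 - 60b - 50a - 2bc + 18b + 12b^2 + 10ab + 4ac - 36a - 24ab - 20a^2 + 16c^3 - 144c^2 - 96bc^2 - 80ac^2 - 8bc^2 + 72bc + 48b^2c + 40abc + 16ac^2 - 144ac - 96abc - 80a^2c + 32abc - 288ab - 192ab^2 - 160a^2b - 32a^2c + 288a^2 + 192a^2b + 160a^3 - 8b^2c + 72b^2 + 48b^3 + 40ab^2    [distributive law]
= -172c^2 + 262c + 238bc - 90 - 42b - 86a + 84b^2 - 302ab + 268a^2 + 16c^3 - 104bc^2 - 64ac^2 + 40b^2c - 24abc - 112a^2c - 152ab^2 + 32a^2b + 160a^3 + 48b^3    [combine like terms]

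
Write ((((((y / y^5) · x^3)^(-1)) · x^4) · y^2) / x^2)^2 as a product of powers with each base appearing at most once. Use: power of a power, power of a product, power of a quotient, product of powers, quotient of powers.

x^(-2)y^12

((((((y / y^5) · x^3)^(-1)) · x^4) · y^2) / x^2)^2
= ((((((y / y^5) · x^3)^(-1)) · x^4) · y^2)^2) / ((x^2)^2)    [power of a quotient]
= ((((((y / y^5) · x^3)^(-1)) · x^4)^2) · ((y^2)^2)) / ((x^2)^2)    [power of a product]
= ((((((y / y^5) · x^3)^(-1))^2) · ((x^4)^2)) · ((y^2)^2)) / ((x^2)^2)    [power of a product]
= (((((y / y^5) · x^3)^(-2)) · ((x^4)^2)) · ((y^2)^2)) / ((x^2)^2)    [power of a power]
= (((((y / y^5)^(-2)) · ((x^3)^(-2))) · ((x^4)^2)) · ((y^2)^2)) / ((x^2)^2)    [power of a product]
= (((((y^(-2)) / ((y^5)^(-2))) · ((x^3)^(-2))) · ((x^4)^2)) · ((y^2)^2)) / ((x^2)^2)    [power of a quotient]
= ((((y^(-2) / y^(-10)) · ((x^3)^(-2))) · ((x^4)^2)) · ((y^2)^2)) / ((x^2)^2)    [power of a power]
= (((y^8 · ((x^3)^(-2))) · ((x^4)^2)) · ((y^2)^2)) / ((x^2)^2)    [quotient of powers]
= (((y^8 · x^(-6)) · ((x^4)^2)) · ((y^2)^2)) / ((x^2)^2)    [power of a power]
= (((y^8 · x^(-6)) · x^8) · ((y^2)^2)) / ((x^2)^2)    [power of a power]
= (((y^8 · x^(-6)) · x^8) · y^4) / ((x^2)^2)    [power of a power]
= (((y^8 · x^(-6)) · x^8) · y^4) / x^4    [power of a power]
= x^(-2)y^12    [quotient of powers; product of powers]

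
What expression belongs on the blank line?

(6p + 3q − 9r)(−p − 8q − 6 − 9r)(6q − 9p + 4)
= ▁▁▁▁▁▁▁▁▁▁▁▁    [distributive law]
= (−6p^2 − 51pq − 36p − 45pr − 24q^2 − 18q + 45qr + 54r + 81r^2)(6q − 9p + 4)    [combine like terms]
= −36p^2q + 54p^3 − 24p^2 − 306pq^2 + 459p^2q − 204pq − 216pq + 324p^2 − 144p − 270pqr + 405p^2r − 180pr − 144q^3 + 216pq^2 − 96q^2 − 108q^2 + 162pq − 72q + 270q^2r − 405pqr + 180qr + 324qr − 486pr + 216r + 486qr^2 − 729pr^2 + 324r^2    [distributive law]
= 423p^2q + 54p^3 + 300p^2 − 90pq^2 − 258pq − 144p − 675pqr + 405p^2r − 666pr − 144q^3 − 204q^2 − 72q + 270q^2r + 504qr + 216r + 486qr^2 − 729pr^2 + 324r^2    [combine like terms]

By distributive law:

(−6p^2 − 48pq − 36p − 54pr − 3pq − 24q^2 − 18q − 27qr + 9pr + 72qr + 54r + 81r^2)(6q − 9p + 4)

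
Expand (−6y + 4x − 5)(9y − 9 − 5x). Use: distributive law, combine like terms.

−54y² + 9y + 66xy − 11x − 20x² + 45

(−6y + 4x − 5)(9y − 9 − 5x)
= −54y² + 54y + 30xy + 36xy − 36x − 20x² − 45y + 45 + 25x    [distributive law]
= −54y² + 9y + 66xy − 11x − 20x² + 45    [combine like terms]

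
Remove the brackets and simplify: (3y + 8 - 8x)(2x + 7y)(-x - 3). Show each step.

50x^2y + 94xy - 21xy^2 - 63y^2 + 32x^2 - 48x - 168y + 16x^3

(3y + 8 - 8x)(2x + 7y)(-x - 3)
= (6xy + 21y^2 + 16x + 56y - 16x^2 - 56xy)(-x - 3)    [distributive law]
= (-50xy + 21y^2 + 16x + 56y - 16x^2)(-x - 3)    [combine like terms]
= 50x^2y + 150xy - 21xy^2 - 63y^2 - 16x^2 - 48x - 56xy - 168y + 16x^3 + 48x^2    [distributive law]
= 50x^2y + 94xy - 21xy^2 - 63y^2 + 32x^2 - 48x - 168y + 16x^3    [combine like terms]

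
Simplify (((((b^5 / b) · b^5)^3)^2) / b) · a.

(((((b^5 / b) · b^5)^3)^2) / b) · a
= ((((b^5 / b) · b^5)^6) / b) · a    [power of a power]
= ((((b^5 / b)^6) · ((b^5)^6)) / b) · a    [power of a product]
= (((((b^5)^6) / (b^6)) · ((b^5)^6)) / b) · a    [power of a quotient]
= (((b^30 / (b^6)) · ((b^5)^6)) / b) · a    [power of a power]
= ((b^24 · ((b^5)^6)) / b) · a    [quotient of powers]
= ((b^24 · b^30) / b) · a    [power of a power]
= (b^54 / b) · a    [product of powers]
= b^53 · a    [quotient of powers]
= ab^53    [rearrange]

ab^53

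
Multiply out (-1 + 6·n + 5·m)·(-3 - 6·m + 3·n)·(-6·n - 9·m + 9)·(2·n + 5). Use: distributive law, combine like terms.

1026·n^2 - 981·n + 54·m·n - 540·m + 135 - 72·m·n^2 + 1467·m^2·n - 945·m^2 + 36·n^3 - 72·m·n^3 + 738·m^2·n^2 - 216·n^4 + 540·m^3·n + 1350·m^3

(-1 + 6·n + 5·m)·(-3 - 6·m + 3·n)·(-6·n - 9·m + 9)·(2·n + 5)
= (3 + 6·m - 3·n - 18·n - 36·m·n + 18·n^2 - 15·m - 30·m^2 + 15·m·n)·(-6·n - 9·m + 9)·(2·n + 5)    [distributive law]
= (3 - 9·m - 21·n - 21·m·n + 18·n^2 - 30·m^2)·(-6·n - 9·m + 9)·(2·n + 5)    [combine like terms]
= (-18·n - 27·m + 27 + 54·m·n + 81·m^2 - 81·m + 126·n^2 + 189·m·n - 189·n + 126·m·n^2 + 189·m^2·n - 189·m·n - 108·n^3 - 162·m·n^2 + 162·n^2 + 180·m^2·n + 270·m^3 - 270·m^2)·(2·n + 5)    [distributive law]
= (-207·n - 108·m + 27 + 54·m·n - 189·m^2 + 288·n^2 - 36·m·n^2 + 369·m^2·n - 108·n^3 + 270·m^3)·(2·n + 5)    [combine like terms]
= -414·n^2 - 1035·n - 216·m·n - 540·m + 54·n + 135 + 108·m·n^2 + 270·m·n - 378·m^2·n - 945·m^2 + 576·n^3 + 1440·n^2 - 72·m·n^3 - 180·m·n^2 + 738·m^2·n^2 + 1845·m^2·n - 216·n^4 - 540·n^3 + 540·m^3·n + 1350·m^3    [distributive law]
= 1026·n^2 - 981·n + 54·m·n - 540·m + 135 - 72·m·n^2 + 1467·m^2·n - 945·m^2 + 36·n^3 - 72·m·n^3 + 738·m^2·n^2 - 216·n^4 + 540·m^3·n + 1350·m^3    [combine like terms]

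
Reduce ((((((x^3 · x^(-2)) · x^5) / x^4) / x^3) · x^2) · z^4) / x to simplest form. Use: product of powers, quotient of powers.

z^4

((((((x^3 · x^(-2)) · x^5) / x^4) / x^3) · x^2) · z^4) / x
= (((((x · x^5) / x^4) / x^3) · x^2) · z^4) / x    [product of powers]
= ((((x^6 / x^4) / x^3) · x^2) · z^4) / x    [product of powers]
= (((x^2 / x^3) · x^2) · z^4) / x    [quotient of powers]
= ((x^(-1) · x^2) · z^4) / x    [quotient of powers]
= (x · z^4) / x    [product of powers]
= z^4    [quotient of powers]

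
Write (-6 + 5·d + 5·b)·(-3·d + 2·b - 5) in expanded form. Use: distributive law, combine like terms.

-7·d - 37·b + 30 - 15·d^2 - 5·b·d + 10·b^2

(-6 + 5·d + 5·b)·(-3·d + 2·b - 5)
= 18·d - 12·b + 30 - 15·d^2 + 10·b·d - 25·d - 15·b·d + 10·b^2 - 25·b    [distributive law]
= -7·d - 37·b + 30 - 15·d^2 - 5·b·d + 10·b^2    [combine like terms]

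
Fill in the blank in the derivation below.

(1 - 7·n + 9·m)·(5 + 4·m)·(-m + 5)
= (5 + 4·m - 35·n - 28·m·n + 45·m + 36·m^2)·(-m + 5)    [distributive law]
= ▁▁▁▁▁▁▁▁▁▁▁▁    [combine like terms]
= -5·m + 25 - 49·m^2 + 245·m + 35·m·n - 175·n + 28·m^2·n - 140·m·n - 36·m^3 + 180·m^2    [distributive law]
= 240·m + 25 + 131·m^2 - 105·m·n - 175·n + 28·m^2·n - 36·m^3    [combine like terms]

By combine like terms:

(5 + 49·m - 35·n - 28·m·n + 36·m^2)·(-m + 5)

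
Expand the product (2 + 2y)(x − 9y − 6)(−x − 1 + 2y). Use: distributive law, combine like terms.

−2x^2 + 10x + 32xy + 6y − 42y^2 + 12 − 2x^2y + 22xy^2 − 36y^3

(2 + 2y)(x − 9y − 6)(−x − 1 + 2y)
= (2x − 18y − 12 + 2xy − 18y^2 − 12y)(−x − 1 + 2y)    [distributive law]
= (2x − 30y − 12 + 2xy − 18y^2)(−x − 1 + 2y)    [combine like terms]
= −2x^2 − 2x + 4xy + 30xy + 30y − 60y^2 + 12x + 12 − 24y − 2x^2y − 2xy + 4xy^2 + 18xy^2 + 18y^2 − 36y^3    [distributive law]
= −2x^2 + 10x + 32xy + 6y − 42y^2 + 12 − 2x^2y + 22xy^2 − 36y^3    [combine like terms]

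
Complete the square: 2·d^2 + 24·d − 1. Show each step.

2·d^2 + 24·d − 1
= 2(d^2 + 12·d) − 1    [factor out 2 from the d-terms]
= 2(d^2 + 12·d + 36 − 36) − 1    [add and subtract 36 inside the bracket]
= 2(d + 6)^2 − 72 − 1    [perfect-square identity]
= 2(d + 6)^2 − 73    [combine constants]

2(d + 6)^2 − 73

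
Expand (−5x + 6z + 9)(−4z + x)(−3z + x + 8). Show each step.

(−5x + 6z + 9)(−4z + x)(−3z + x + 8)
= (20xz − 5x² − 24z² + 6xz − 36z + 9x)(−3z + x + 8)    [distributive law]
= (26xz − 5x² − 24z² − 36z + 9x)(−3z + x + 8)    [combine like terms]
= −78xz² + 26x²z + 208xz + 15x²z − 5x³ − 40x² + 72z³ − 24xz² − 192z² + 108z² − 36xz − 288z − 27xz + 9x² + 72x    [distributive law]
= −102xz² + 41x²z + 145xz − 5x³ − 31x² + 72z³ − 84z² − 288z + 72x    [combine like terms]

−102xz² + 41x²z + 145xz − 5x³ − 31x² + 72z³ − 84z² − 288z + 72x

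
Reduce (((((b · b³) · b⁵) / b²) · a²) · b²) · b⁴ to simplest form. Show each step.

a²b¹³

(((((b · b³) · b⁵) / b²) · a²) · b²) · b⁴
= ((((b⁴ · b⁵) / b²) · a²) · b²) · b⁴    [product of powers]
= (((b⁹ / b²) · a²) · b²) · b⁴    [product of powers]
= ((b⁷ · a²) · b²) · b⁴    [quotient of powers]
= a²b¹³    [product of powers]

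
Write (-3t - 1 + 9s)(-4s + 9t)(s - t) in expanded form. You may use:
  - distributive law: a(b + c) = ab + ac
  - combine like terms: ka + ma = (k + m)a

(-3t - 1 + 9s)(-4s + 9t)(s - t)
= (12st - 27t² + 4s - 9t - 36s² + 81st)(s - t)    [distributive law]
= (93st - 27t² + 4s - 9t - 36s²)(s - t)    [combine like terms]
= 93s²t - 93st² - 27st² + 27t³ + 4s² - 4st - 9st + 9t² - 36s³ + 36s²t    [distributive law]
= 129s²t - 120st² + 27t³ + 4s² - 13st + 9t² - 36s³    [combine like terms]

129s²t - 120st² + 27t³ + 4s² - 13st + 9t² - 36s³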